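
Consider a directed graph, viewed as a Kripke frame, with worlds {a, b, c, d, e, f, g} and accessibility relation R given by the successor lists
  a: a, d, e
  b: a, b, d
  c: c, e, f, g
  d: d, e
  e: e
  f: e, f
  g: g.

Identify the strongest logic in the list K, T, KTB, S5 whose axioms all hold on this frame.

T

Reflexive (axiom T): yes — every world is R-related to itself.
Symmetric (axiom B): no — a R d but not d R a.
Euclidean (axiom 5): no — a R e and a R d, but not e R d.
So F validates K, T; KTB would additionally require R to be symmetric. The strongest is T.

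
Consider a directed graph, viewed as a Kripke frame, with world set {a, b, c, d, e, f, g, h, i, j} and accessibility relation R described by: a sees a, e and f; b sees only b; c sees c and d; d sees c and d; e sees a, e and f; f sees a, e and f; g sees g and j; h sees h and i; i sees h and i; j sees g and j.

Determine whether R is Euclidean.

Euclidean: yes — any two successors of a common world are R-related.

Yes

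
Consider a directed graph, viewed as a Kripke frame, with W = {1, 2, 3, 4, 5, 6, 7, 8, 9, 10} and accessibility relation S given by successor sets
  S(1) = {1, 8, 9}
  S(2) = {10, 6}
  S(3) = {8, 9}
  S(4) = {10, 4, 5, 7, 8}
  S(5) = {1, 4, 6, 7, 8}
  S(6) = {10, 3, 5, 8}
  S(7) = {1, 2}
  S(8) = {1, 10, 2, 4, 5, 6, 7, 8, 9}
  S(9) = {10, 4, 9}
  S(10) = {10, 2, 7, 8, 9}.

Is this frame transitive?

No

Transitive: no — 1 S 8 and 8 S 10, but not 1 S 10.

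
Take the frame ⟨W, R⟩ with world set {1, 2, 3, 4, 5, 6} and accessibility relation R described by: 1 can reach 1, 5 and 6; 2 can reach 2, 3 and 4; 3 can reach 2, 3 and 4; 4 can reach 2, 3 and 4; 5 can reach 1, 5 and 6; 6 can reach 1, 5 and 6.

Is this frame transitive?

Transitive: yes — every two-step R-path is closed by a direct edge.

Yes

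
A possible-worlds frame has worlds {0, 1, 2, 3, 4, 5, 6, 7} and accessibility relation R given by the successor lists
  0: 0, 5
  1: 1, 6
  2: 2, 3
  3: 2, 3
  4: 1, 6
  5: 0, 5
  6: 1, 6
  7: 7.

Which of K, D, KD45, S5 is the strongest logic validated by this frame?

Serial (axiom D): yes — every world has a successor (e.g. 0 R 0).
Euclidean (axiom 5): yes — any two successors of a common world are R-related.
Transitive (axiom 4): yes — every two-step R-path is closed by a direct edge.
Reflexive (axiom T): no — 4 is not related to itself.
So F validates K, D, KD45; S5 would additionally require R to be reflexive. The strongest is KD45.

KD45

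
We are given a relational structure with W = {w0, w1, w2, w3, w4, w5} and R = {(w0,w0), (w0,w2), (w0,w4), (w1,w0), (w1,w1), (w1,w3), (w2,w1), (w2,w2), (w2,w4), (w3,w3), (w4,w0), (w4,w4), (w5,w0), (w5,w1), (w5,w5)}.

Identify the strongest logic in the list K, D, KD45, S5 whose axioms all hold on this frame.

D

Serial (axiom D): yes — every world has a successor (e.g. w0 R w0).
Euclidean (axiom 5): no — w0 R w4 and w0 R w2, but not w4 R w2.
Transitive (axiom 4): no — w0 R w2 and w2 R w1, but not w0 R w1.
Reflexive (axiom T): yes — every world is R-related to itself.
So F validates K, D; KD45 would additionally require R to be Euclidean and transitive. The strongest is D.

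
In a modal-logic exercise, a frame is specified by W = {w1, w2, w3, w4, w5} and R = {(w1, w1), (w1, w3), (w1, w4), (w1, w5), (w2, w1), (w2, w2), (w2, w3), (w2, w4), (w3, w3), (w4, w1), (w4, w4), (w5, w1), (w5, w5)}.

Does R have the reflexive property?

Yes

Reflexive: yes — every world is R-related to itself.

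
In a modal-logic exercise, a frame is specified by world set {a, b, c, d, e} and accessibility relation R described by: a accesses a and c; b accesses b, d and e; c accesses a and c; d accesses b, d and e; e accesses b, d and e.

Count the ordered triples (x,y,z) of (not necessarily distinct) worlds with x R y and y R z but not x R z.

R is transitive; there are no such tuples.

0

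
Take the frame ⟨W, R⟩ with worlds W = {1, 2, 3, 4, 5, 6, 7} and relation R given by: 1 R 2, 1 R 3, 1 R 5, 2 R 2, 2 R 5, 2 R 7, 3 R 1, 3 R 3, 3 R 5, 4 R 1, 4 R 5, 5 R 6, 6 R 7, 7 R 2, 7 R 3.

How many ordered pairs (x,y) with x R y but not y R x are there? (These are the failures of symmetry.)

9

Enumerating: (1,2), (1,5), (2,5), (3,5), (4,1), (4,5), (5,6), (6,7), (7,3).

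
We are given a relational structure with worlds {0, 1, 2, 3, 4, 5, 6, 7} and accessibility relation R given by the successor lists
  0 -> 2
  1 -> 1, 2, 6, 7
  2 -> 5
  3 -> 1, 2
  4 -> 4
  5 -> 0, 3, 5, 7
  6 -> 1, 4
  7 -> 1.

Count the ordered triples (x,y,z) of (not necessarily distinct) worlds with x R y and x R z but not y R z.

27

Enumerating: (0,2,2), (1,2,1), (1,2,2), (1,2,6), (1,2,7), (1,6,2), (1,6,6), (1,6,7), (1,7,2), (1,7,6), (1,7,7), (3,2,1), … and 15 more.
Total: 27.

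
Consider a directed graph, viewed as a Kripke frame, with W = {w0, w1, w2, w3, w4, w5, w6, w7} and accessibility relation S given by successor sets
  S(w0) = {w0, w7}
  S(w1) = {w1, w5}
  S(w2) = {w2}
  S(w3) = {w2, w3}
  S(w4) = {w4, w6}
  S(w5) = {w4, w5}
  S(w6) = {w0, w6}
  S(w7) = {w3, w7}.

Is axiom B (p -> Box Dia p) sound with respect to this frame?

No

The schema B characterises exactly the symmetric frames.
Symmetric: no — w0 S w7 but not w7 S w0.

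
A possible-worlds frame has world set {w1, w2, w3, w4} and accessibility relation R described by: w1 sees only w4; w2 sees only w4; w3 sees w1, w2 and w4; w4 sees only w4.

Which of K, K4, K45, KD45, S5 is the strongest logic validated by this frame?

K4

Transitive (axiom 4): yes — every two-step R-path is closed by a direct edge.
Euclidean (axiom 5): no — w3 R w1 and w3 R w2, but not w1 R w2.
Serial (axiom D): yes — every world has a successor (e.g. w1 R w4).
Reflexive (axiom T): no — w1 is not related to itself.
So F validates K, K4; K45 would additionally require R to be Euclidean. The strongest is K4.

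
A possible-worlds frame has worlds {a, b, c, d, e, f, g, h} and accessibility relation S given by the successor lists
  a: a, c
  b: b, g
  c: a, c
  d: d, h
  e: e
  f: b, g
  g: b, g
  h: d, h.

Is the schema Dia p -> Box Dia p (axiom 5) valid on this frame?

Yes

Axiom 5 corresponds to the accessibility relation being Euclidean.
Euclidean: yes — any two successors of a common world are S-related.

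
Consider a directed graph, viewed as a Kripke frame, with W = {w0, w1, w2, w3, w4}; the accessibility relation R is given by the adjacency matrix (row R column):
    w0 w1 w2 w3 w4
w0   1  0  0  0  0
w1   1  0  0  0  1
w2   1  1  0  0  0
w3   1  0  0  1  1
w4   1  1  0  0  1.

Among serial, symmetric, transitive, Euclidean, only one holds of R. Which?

Serial: yes — every world has a successor (e.g. w0 R w0).
Symmetric: no — w1 R w0 but not w0 R w1.
Transitive: no — w2 R w1 and w1 R w4, but not w2 R w4.
Euclidean: no — w1 R w0 and w1 R w4, but not w0 R w4.
Only serial holds.

serial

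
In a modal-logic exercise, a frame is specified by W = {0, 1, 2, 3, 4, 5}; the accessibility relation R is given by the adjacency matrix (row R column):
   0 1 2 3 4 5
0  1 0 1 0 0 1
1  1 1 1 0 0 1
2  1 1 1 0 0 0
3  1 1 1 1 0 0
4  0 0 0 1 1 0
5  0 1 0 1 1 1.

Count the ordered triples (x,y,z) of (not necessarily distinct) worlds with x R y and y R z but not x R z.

Enumerating: (0,2,1), (0,5,1), (0,5,3), (0,5,4), (1,5,3), (1,5,4), (2,0,5), (2,1,5), (3,0,5), (3,1,5), (4,3,0), (4,3,1), (4,3,2), (5,1,0), (5,1,2), (5,3,0), (5,3,2).

17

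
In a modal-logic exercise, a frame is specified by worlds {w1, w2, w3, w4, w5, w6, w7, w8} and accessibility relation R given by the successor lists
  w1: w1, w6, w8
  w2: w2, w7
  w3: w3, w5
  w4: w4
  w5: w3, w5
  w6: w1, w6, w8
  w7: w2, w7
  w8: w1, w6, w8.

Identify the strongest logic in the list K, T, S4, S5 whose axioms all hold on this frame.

S5

Reflexive (axiom T): yes — every world is R-related to itself.
Transitive (axiom 4): yes — every two-step R-path is closed by a direct edge.
Euclidean (axiom 5): yes — any two successors of a common world are R-related.
So F validates K, T, S4, S5. The strongest is S5.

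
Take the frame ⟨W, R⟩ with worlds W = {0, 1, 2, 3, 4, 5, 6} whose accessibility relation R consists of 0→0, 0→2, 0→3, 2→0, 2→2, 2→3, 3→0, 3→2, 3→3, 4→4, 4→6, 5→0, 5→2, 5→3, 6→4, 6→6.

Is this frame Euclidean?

Yes

Euclidean: yes — any two successors of a common world are R-related.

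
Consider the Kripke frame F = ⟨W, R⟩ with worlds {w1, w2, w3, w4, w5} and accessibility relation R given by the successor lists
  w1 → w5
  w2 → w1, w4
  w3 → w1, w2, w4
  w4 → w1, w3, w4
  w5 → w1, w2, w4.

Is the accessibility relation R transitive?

Transitive: no — w1 R w5 and w5 R w2, but not w1 R w2.

No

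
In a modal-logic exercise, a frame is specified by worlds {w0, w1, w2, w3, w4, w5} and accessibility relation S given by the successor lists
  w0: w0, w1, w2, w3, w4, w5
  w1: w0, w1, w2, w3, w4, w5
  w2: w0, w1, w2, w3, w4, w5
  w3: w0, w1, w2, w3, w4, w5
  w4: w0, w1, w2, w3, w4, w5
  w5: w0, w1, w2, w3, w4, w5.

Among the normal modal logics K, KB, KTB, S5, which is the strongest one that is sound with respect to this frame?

Symmetric (axiom B): yes — every pair in S has its reverse in S.
Reflexive (axiom T): yes — every world is S-related to itself.
Euclidean (axiom 5): yes — any two successors of a common world are S-related.
So F validates K, KB, KTB, S5. The strongest is S5.

S5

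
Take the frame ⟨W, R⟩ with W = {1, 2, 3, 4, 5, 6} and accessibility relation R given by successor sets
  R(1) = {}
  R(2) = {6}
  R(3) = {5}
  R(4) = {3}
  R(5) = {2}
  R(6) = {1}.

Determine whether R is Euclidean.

No

Euclidean: no — 2 R 6 and 2 R 6, but not 6 R 6.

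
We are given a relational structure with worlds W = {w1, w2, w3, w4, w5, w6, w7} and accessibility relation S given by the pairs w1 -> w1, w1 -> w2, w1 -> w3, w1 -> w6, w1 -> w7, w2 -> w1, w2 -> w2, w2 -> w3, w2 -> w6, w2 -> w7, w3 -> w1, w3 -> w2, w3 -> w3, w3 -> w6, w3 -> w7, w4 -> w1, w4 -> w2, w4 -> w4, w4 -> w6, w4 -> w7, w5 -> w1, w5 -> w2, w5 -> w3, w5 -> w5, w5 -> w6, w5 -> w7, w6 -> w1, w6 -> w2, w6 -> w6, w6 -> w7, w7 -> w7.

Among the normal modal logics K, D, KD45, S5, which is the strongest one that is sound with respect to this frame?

Serial (axiom D): yes — every world has a successor (e.g. w1 S w1).
Euclidean (axiom 5): no — w1 S w6 and w1 S w3, but not w6 S w3.
Transitive (axiom 4): no — w4 S w1 and w1 S w3, but not w4 S w3.
Reflexive (axiom T): yes — every world is S-related to itself.
So F validates K, D; KD45 would additionally require S to be Euclidean and transitive. The strongest is D.

D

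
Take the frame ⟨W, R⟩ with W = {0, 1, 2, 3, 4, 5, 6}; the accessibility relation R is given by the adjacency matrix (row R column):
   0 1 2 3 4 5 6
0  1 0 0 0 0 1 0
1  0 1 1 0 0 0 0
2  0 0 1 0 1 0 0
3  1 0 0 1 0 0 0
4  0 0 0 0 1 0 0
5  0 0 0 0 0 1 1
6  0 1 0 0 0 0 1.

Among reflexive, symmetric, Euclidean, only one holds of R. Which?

Reflexive: yes — every world is R-related to itself.
Symmetric: no — 0 R 5 but not 5 R 0.
Euclidean: no — 0 R 5 and 0 R 0, but not 5 R 0.
Only reflexive holds.

reflexive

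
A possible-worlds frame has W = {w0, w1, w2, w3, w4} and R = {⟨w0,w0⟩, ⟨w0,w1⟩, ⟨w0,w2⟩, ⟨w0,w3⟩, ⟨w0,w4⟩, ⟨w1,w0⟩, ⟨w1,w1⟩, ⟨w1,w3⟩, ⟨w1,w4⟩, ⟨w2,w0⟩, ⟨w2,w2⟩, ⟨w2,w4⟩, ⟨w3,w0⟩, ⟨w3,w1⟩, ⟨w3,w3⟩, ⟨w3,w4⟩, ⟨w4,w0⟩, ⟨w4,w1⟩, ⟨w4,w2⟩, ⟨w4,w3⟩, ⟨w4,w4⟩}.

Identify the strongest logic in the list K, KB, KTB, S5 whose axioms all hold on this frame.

KTB

Symmetric (axiom B): yes — every pair in R has its reverse in R.
Reflexive (axiom T): yes — every world is R-related to itself.
Euclidean (axiom 5): no — w0 R w1 and w0 R w2, but not w1 R w2.
So F validates K, KB, KTB; S5 would additionally require R to be Euclidean. The strongest is KTB.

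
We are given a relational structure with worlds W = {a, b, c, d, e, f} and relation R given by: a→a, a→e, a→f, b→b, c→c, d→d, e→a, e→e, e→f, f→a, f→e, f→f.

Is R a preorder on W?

Reflexive: yes — every world is R-related to itself.
Transitive: yes — every two-step R-path is closed by a direct edge.
So R is a preorder.

Yes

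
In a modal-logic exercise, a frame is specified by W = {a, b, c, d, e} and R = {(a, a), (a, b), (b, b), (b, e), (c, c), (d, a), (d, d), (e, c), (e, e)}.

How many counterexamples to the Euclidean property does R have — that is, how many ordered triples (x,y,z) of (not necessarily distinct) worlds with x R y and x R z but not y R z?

4

Enumerating: (a,b,a), (b,e,b), (d,a,d), (e,c,e).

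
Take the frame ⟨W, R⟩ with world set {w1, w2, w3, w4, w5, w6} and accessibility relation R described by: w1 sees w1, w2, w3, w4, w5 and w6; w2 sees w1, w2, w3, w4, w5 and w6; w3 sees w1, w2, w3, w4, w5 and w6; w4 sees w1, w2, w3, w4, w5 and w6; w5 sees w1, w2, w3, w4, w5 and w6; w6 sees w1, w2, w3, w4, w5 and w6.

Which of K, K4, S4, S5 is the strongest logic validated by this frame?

S5

Transitive (axiom 4): yes — every two-step R-path is closed by a direct edge.
Reflexive (axiom T): yes — every world is R-related to itself.
Euclidean (axiom 5): yes — any two successors of a common world are R-related.
So F validates K, K4, S4, S5. The strongest is S5.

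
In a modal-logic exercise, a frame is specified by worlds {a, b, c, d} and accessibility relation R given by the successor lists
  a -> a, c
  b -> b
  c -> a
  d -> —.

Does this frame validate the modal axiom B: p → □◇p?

Yes

Axiom B corresponds to the accessibility relation being symmetric.
Symmetric: yes — every pair in R has its reverse in R.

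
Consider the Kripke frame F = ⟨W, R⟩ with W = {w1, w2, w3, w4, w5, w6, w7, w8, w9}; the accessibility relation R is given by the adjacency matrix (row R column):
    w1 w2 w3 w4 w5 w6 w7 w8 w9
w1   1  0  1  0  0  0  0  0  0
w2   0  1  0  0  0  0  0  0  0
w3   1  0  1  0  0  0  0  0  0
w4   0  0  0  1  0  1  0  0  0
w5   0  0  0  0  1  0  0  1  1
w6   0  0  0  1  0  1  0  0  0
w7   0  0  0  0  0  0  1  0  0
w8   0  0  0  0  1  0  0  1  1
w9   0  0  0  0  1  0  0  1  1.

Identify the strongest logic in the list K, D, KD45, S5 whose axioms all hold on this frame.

S5

Serial (axiom D): yes — every world has a successor (e.g. w1 R w1).
Euclidean (axiom 5): yes — any two successors of a common world are R-related.
Transitive (axiom 4): yes — every two-step R-path is closed by a direct edge.
Reflexive (axiom T): yes — every world is R-related to itself.
So F validates K, D, KD45, S5. The strongest is S5.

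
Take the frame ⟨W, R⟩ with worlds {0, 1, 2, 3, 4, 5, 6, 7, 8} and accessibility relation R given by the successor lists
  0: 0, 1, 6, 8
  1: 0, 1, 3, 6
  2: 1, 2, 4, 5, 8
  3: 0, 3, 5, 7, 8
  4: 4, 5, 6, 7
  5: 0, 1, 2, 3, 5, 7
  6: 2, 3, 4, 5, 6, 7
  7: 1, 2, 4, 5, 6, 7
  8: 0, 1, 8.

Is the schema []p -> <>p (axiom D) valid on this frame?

By correspondence theory, D is valid on a frame iff R is serial.
Serial: yes — every world has a successor (e.g. 0 R 0).

Yes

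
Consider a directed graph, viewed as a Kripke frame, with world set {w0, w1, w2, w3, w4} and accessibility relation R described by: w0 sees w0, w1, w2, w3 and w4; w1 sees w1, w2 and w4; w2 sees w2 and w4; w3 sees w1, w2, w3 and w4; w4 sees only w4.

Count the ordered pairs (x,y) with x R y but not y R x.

Enumerating: (w0,w1), (w0,w2), (w0,w3), (w0,w4), (w1,w2), (w1,w4), (w2,w4), (w3,w1), (w3,w2), (w3,w4).

10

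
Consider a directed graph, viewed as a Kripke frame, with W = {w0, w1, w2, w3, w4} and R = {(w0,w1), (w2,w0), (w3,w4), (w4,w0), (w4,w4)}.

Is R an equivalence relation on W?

No

Reflexive: no — w0 is not related to itself.
Symmetric: no — w0 R w1 but not w1 R w0.
Transitive: no — w2 R w0 and w0 R w1, but not w2 R w1.
So R is not an equivalence relation.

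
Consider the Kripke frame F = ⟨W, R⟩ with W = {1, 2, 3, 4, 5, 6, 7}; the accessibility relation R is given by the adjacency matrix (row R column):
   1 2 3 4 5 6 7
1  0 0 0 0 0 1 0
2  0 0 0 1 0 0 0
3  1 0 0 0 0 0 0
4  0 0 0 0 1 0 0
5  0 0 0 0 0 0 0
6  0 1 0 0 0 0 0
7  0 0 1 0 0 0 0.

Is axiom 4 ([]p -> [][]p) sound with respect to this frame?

No

Axiom 4 corresponds to the accessibility relation being transitive.
Transitive: no — 1 R 6 and 6 R 2, but not 1 R 2.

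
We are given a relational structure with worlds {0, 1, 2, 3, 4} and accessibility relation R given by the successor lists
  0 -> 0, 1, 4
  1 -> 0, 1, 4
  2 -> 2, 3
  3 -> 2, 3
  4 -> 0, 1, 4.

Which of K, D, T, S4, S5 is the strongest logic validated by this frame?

S5

Serial (axiom D): yes — every world has a successor (e.g. 0 R 0).
Reflexive (axiom T): yes — every world is R-related to itself.
Transitive (axiom 4): yes — every two-step R-path is closed by a direct edge.
Euclidean (axiom 5): yes — any two successors of a common world are R-related.
So F validates K, D, T, S4, S5. The strongest is S5.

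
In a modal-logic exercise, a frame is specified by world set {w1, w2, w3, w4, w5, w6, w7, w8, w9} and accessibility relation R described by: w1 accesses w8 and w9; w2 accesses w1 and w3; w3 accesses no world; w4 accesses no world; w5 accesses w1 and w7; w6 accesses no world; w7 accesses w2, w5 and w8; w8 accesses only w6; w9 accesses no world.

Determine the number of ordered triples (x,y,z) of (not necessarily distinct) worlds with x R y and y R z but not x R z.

13

Enumerating: (w1,w8,w6), (w2,w1,w8), (w2,w1,w9), (w5,w1,w8), (w5,w1,w9), (w5,w7,w2), (w5,w7,w5), (w5,w7,w8), (w7,w2,w1), (w7,w2,w3), (w7,w5,w1), (w7,w5,w7), (w7,w8,w6).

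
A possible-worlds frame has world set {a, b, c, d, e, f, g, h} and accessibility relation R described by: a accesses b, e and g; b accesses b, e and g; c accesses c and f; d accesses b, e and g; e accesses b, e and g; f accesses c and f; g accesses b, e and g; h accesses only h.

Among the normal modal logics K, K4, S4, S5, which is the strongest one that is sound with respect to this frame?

Transitive (axiom 4): yes — every two-step R-path is closed by a direct edge.
Reflexive (axiom T): no — a is not related to itself.
Euclidean (axiom 5): yes — any two successors of a common world are R-related.
So F validates K, K4; S4 would additionally require R to be reflexive. The strongest is K4.

K4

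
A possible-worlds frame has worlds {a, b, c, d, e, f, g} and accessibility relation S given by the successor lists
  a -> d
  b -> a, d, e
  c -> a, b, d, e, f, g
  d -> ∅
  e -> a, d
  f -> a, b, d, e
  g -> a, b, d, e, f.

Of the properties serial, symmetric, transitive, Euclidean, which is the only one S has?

Serial: no — d has no S-successor.
Symmetric: no — a S d but not d S a.
Transitive: yes — every two-step S-path is closed by a direct edge.
Euclidean: no — b S a and b S e, but not a S e.
Only transitive holds.

transitive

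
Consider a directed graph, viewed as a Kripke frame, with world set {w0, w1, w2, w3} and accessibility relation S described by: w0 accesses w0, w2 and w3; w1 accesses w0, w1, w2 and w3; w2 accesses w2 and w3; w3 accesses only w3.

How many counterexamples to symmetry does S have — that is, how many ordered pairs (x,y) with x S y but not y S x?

6

Enumerating: (w0,w2), (w0,w3), (w1,w0), (w1,w2), (w1,w3), (w2,w3).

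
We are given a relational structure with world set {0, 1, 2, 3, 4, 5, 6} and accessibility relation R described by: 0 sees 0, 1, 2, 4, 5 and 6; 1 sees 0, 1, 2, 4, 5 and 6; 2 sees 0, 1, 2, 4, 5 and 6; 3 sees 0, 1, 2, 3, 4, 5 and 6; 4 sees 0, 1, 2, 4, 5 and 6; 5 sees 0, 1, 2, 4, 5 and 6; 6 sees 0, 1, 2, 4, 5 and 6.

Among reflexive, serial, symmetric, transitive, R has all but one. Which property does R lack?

Reflexive: yes — every world is R-related to itself.
Serial: yes — every world has a successor (e.g. 0 R 0).
Symmetric: no — 3 R 0 but not 0 R 3.
Transitive: yes — every two-step R-path is closed by a direct edge.
Only symmetric fails.

symmetric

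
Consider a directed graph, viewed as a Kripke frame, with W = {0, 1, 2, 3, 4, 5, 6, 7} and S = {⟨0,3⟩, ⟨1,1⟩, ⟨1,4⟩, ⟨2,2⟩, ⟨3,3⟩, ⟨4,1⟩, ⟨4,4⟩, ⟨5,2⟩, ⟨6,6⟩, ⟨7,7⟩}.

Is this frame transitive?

Yes

Transitive: yes — every two-step S-path is closed by a direct edge.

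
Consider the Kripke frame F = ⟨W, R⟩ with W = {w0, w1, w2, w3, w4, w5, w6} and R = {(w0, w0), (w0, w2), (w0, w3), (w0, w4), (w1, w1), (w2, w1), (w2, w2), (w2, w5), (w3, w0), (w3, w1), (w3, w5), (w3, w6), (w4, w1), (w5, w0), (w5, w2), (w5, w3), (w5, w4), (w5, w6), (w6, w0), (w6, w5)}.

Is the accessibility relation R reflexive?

No

Reflexive: no — w3 is not related to itself.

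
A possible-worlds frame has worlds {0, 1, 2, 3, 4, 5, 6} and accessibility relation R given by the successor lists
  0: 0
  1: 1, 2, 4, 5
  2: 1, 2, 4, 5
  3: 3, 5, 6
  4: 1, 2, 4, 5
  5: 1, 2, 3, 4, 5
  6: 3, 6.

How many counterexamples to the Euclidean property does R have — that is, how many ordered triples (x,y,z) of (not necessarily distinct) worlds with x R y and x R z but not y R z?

Enumerating: (3,5,6), (3,6,5), (5,1,3), (5,2,3), (5,3,1), (5,3,2), (5,3,4), (5,4,3).

8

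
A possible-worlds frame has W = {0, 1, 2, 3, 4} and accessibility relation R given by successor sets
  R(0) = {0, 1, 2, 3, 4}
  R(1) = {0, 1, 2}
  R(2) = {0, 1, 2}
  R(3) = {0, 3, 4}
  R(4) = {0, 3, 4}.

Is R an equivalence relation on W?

No

Reflexive: yes — every world is R-related to itself.
Symmetric: yes — every pair in R has its reverse in R.
Transitive: no — 1 R 0 and 0 R 3, but not 1 R 3.
So R is not an equivalence relation.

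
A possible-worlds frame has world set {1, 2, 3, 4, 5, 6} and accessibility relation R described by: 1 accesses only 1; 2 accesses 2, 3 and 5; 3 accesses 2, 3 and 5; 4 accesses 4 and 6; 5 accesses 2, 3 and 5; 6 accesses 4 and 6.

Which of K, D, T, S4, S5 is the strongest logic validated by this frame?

S5

Serial (axiom D): yes — every world has a successor (e.g. 1 R 1).
Reflexive (axiom T): yes — every world is R-related to itself.
Transitive (axiom 4): yes — every two-step R-path is closed by a direct edge.
Euclidean (axiom 5): yes — any two successors of a common world are R-related.
So F validates K, D, T, S4, S5. The strongest is S5.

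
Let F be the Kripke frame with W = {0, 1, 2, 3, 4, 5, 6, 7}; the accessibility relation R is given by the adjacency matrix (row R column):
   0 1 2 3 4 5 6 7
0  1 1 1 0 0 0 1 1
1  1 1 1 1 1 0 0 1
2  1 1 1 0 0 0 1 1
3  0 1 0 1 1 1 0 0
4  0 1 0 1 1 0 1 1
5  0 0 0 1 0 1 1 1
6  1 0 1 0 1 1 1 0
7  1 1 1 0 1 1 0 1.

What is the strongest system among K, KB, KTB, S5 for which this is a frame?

Symmetric (axiom B): yes — every pair in R has its reverse in R.
Reflexive (axiom T): yes — every world is R-related to itself.
Euclidean (axiom 5): no — 0 R 1 and 0 R 6, but not 1 R 6.
So F validates K, KB, KTB; S5 would additionally require R to be Euclidean. The strongest is KTB.

KTB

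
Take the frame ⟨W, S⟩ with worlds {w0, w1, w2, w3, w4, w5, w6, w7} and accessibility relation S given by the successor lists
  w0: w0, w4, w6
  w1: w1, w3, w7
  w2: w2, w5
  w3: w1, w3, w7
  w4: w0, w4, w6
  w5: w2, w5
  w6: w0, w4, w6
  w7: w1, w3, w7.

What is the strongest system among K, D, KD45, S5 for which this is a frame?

S5

Serial (axiom D): yes — every world has a successor (e.g. w0 S w0).
Euclidean (axiom 5): yes — any two successors of a common world are S-related.
Transitive (axiom 4): yes — every two-step S-path is closed by a direct edge.
Reflexive (axiom T): yes — every world is S-related to itself.
So F validates K, D, KD45, S5. The strongest is S5.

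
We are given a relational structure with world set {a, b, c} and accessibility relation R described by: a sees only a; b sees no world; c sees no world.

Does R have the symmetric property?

Yes

Symmetric: yes — every pair in R has its reverse in R.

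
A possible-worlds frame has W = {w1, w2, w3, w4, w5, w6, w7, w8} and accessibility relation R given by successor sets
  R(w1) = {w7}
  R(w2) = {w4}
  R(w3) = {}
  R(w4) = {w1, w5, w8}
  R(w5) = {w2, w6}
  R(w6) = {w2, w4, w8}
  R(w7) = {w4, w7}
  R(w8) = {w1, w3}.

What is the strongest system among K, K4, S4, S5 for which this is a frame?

Transitive (axiom 4): no — w1 R w7 and w7 R w4, but not w1 R w4.
Reflexive (axiom T): no — w1 is not related to itself.
Euclidean (axiom 5): no — w4 R w1 and w4 R w5, but not w1 R w5.
So F validates K; K4 would additionally require R to be transitive. The strongest is K.

K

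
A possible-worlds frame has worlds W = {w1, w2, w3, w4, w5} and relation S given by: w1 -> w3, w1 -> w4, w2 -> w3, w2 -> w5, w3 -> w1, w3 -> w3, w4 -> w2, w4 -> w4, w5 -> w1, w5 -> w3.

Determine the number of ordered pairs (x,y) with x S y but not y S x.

Enumerating: (w1,w4), (w2,w3), (w2,w5), (w4,w2), (w5,w1), (w5,w3).

6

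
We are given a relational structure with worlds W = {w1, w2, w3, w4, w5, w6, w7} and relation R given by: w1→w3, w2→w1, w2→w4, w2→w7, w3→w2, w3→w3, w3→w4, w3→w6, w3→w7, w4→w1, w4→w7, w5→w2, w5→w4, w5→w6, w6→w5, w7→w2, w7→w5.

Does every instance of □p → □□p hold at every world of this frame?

No

The schema 4 characterises exactly the transitive frames.
Transitive: no — w1 R w3 and w3 R w2, but not w1 R w2.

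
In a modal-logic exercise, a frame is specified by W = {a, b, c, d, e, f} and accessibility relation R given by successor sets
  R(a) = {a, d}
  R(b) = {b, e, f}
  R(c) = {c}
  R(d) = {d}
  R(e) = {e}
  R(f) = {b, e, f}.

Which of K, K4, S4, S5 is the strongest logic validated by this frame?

Transitive (axiom 4): yes — every two-step R-path is closed by a direct edge.
Reflexive (axiom T): yes — every world is R-related to itself.
Euclidean (axiom 5): no — b R e and b R f, but not e R f.
So F validates K, K4, S4; S5 would additionally require R to be Euclidean. The strongest is S4.

S4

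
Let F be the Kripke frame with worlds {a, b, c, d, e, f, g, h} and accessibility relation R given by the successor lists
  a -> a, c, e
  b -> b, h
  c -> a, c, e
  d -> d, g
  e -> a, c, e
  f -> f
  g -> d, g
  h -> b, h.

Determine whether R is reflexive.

Yes

Reflexive: yes — every world is R-related to itself.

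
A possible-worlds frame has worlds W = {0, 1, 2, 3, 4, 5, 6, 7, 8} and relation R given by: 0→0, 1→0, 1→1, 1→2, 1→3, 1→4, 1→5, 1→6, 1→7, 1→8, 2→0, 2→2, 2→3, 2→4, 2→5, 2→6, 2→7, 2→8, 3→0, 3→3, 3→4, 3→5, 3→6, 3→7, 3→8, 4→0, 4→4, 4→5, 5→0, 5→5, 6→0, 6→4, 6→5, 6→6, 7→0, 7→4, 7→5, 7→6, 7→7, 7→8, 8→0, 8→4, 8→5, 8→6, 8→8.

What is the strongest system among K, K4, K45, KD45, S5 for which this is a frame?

K4

Transitive (axiom 4): yes — every two-step R-path is closed by a direct edge.
Euclidean (axiom 5): no — 1 R 0 and 1 R 2, but not 0 R 2.
Serial (axiom D): yes — every world has a successor (e.g. 0 R 0).
Reflexive (axiom T): yes — every world is R-related to itself.
So F validates K, K4; K45 would additionally require R to be Euclidean. The strongest is K4.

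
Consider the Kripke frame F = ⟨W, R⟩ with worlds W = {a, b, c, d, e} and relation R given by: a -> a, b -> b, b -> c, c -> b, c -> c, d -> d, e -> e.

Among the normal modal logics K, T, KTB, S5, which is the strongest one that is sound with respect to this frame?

S5

Reflexive (axiom T): yes — every world is R-related to itself.
Symmetric (axiom B): yes — every pair in R has its reverse in R.
Euclidean (axiom 5): yes — any two successors of a common world are R-related.
So F validates K, T, KTB, S5. The strongest is S5.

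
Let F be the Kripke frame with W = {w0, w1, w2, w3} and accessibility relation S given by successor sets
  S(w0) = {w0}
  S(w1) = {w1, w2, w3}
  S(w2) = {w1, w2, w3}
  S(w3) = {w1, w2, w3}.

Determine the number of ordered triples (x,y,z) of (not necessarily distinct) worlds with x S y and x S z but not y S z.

0

S is Euclidean; there are no such tuples.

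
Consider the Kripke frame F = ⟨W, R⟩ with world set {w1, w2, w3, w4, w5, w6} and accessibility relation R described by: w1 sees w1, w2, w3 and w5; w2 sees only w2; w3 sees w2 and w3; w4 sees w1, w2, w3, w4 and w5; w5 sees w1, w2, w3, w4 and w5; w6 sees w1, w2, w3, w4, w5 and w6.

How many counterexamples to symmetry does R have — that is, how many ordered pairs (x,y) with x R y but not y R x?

Enumerating: (w1,w2), (w1,w3), (w3,w2), (w4,w1), (w4,w2), (w4,w3), (w5,w2), (w5,w3), (w6,w1), (w6,w2), (w6,w3), (w6,w4), (w6,w5).

13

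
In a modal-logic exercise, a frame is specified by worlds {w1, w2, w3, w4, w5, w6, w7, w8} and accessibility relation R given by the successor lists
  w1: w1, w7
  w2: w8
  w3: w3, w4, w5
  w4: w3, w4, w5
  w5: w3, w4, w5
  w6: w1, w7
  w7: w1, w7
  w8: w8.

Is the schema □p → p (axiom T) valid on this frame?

No

By correspondence theory, T is valid on a frame iff R is reflexive.
Reflexive: no — w2 is not related to itself.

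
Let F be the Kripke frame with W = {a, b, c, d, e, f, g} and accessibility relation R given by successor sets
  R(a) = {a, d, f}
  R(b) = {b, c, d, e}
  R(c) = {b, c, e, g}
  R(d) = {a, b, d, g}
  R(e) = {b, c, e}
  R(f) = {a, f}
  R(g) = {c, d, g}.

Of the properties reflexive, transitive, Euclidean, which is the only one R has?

reflexive

Reflexive: yes — every world is R-related to itself.
Transitive: no — a R d and d R b, but not a R b.
Euclidean: no — a R d and a R f, but not d R f.
Only reflexive holds.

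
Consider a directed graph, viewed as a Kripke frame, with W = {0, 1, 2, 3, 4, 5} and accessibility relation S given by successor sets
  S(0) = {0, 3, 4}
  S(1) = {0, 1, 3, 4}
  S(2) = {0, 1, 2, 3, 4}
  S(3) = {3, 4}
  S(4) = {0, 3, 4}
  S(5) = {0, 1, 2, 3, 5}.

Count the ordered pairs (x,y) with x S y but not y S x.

Enumerating: (0,3), (1,0), (1,3), (1,4), (2,0), (2,1), (2,3), (2,4), (5,0), (5,1), (5,2), (5,3).

12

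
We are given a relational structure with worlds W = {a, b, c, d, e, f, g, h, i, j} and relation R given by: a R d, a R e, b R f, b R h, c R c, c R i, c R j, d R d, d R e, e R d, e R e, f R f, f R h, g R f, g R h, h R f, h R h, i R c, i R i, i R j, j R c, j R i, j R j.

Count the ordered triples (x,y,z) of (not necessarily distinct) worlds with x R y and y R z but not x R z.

R is transitive; there are no such tuples.

0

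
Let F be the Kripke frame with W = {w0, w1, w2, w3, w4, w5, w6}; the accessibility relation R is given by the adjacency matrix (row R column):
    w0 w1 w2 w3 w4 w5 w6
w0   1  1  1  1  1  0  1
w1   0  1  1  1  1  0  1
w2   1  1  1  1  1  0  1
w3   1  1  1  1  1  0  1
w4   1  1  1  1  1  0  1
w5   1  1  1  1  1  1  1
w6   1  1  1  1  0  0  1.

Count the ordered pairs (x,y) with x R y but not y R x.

Enumerating: (w0,w1), (w4,w6), (w5,w0), (w5,w1), (w5,w2), (w5,w3), (w5,w4), (w5,w6).

8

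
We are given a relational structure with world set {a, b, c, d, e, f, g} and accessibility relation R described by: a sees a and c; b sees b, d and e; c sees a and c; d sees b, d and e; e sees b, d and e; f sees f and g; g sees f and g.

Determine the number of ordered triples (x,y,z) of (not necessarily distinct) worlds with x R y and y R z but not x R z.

0

R is transitive; there are no such tuples.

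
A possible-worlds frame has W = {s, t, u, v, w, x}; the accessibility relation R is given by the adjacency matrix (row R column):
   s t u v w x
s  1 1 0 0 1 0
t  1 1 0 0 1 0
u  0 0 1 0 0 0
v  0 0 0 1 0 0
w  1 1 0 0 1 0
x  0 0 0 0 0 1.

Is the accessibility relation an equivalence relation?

Reflexive: yes — every world is R-related to itself.
Symmetric: yes — every pair in R has its reverse in R.
Transitive: yes — every two-step R-path is closed by a direct edge.
So R is an equivalence relation.

Yes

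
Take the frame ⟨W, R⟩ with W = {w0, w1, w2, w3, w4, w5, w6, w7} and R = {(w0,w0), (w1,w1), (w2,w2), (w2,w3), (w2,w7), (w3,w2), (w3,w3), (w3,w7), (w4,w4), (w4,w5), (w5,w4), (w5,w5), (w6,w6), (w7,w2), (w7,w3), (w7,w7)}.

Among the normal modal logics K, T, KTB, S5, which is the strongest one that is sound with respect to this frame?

S5

Reflexive (axiom T): yes — every world is R-related to itself.
Symmetric (axiom B): yes — every pair in R has its reverse in R.
Euclidean (axiom 5): yes — any two successors of a common world are R-related.
So F validates K, T, KTB, S5. The strongest is S5.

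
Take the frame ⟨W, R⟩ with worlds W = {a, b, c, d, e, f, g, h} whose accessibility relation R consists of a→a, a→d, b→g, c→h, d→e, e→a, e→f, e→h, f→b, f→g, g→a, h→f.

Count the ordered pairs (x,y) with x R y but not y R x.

11

Enumerating: (a,d), (b,g), (c,h), (d,e), (e,a), (e,f), (e,h), (f,b), (f,g), (g,a), (h,f).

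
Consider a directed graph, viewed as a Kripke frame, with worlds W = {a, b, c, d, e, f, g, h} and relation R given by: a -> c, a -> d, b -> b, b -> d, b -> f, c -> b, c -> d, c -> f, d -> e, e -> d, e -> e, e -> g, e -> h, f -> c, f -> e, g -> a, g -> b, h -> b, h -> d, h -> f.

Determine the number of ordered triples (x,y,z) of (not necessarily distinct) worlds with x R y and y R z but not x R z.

Enumerating: (a,c,b), (a,c,f), (a,d,e), (b,d,e), (b,f,c), (b,f,e), (c,d,e), (c,f,c), (c,f,e), (d,e,d), (d,e,g), (d,e,h), … and 17 more.
Total: 29.

29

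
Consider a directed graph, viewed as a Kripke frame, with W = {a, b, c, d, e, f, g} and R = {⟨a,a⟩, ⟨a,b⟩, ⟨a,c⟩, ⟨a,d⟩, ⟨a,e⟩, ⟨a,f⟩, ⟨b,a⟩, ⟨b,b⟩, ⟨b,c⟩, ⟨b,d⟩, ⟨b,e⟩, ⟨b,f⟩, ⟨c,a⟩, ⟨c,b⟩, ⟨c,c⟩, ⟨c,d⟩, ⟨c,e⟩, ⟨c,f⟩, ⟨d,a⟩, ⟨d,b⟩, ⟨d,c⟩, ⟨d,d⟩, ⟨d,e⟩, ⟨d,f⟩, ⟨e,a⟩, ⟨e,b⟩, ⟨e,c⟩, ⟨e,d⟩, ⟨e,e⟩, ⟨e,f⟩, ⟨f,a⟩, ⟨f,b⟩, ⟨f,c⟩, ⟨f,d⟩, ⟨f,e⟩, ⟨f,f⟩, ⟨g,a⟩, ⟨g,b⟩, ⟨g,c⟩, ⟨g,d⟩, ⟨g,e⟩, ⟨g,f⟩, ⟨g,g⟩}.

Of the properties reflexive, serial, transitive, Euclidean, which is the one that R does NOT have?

Reflexive: yes — every world is R-related to itself.
Serial: yes — every world has a successor (e.g. a R a).
Transitive: yes — every two-step R-path is closed by a direct edge.
Euclidean: no — g R a and g R g, but not a R g.
Only Euclidean fails.

Euclidean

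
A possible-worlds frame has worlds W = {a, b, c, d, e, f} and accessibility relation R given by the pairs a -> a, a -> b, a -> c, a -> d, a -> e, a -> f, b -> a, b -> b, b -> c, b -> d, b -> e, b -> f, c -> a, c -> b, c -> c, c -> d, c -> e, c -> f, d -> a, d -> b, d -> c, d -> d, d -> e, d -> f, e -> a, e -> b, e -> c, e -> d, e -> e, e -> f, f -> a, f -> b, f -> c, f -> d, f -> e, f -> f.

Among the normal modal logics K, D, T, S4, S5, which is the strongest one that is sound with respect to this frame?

S5

Serial (axiom D): yes — every world has a successor (e.g. a R a).
Reflexive (axiom T): yes — every world is R-related to itself.
Transitive (axiom 4): yes — every two-step R-path is closed by a direct edge.
Euclidean (axiom 5): yes — any two successors of a common world are R-related.
So F validates K, D, T, S4, S5. The strongest is S5.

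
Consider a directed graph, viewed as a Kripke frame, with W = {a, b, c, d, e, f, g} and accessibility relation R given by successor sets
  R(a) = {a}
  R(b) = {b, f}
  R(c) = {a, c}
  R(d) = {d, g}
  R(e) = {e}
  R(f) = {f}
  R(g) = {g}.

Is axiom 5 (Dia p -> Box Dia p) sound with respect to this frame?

No

By correspondence theory, 5 is valid on a frame iff R is Euclidean.
Euclidean: no — b R f and b R b, but not f R b.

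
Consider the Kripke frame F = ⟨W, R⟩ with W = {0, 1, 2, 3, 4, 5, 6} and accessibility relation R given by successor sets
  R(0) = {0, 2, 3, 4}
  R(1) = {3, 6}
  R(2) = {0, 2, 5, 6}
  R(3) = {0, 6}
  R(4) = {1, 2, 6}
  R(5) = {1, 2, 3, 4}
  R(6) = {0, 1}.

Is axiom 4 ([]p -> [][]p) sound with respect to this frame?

No

By correspondence theory, 4 is valid on a frame iff R is transitive.
Transitive: no — 0 R 2 and 2 R 5, but not 0 R 5.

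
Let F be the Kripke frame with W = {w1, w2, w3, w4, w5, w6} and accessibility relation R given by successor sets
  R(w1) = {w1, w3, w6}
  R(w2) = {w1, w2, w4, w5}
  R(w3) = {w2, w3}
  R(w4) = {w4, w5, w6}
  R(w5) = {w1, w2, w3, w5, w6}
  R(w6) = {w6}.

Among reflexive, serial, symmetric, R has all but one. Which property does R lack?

symmetric

Reflexive: yes — every world is R-related to itself.
Serial: yes — every world has a successor (e.g. w1 R w1).
Symmetric: no — w1 R w3 but not w3 R w1.
Only symmetric fails.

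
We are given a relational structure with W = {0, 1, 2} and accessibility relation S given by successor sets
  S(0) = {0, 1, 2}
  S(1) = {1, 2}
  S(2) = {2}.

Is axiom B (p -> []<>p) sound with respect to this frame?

No

By correspondence theory, B is valid on a frame iff S is symmetric.
Symmetric: no — 0 S 1 but not 1 S 0.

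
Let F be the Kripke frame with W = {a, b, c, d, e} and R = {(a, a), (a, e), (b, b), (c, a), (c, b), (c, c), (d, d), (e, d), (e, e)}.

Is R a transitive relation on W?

Transitive: no — a R e and e R d, but not a R d.

No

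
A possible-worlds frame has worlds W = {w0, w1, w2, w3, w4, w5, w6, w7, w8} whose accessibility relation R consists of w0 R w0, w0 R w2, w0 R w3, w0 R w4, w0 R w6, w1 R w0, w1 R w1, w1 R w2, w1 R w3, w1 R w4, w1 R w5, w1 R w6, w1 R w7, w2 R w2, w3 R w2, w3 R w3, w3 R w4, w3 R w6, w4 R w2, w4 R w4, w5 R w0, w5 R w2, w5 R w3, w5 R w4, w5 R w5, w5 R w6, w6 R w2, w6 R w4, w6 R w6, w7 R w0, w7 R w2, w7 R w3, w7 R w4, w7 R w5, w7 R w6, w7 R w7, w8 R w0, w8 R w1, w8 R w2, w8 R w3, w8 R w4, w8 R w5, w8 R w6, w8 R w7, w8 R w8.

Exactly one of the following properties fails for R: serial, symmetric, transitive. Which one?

symmetric

Serial: yes — every world has a successor (e.g. w0 R w0).
Symmetric: no — w0 R w2 but not w2 R w0.
Transitive: yes — every two-step R-path is closed by a direct edge.
Only symmetric fails.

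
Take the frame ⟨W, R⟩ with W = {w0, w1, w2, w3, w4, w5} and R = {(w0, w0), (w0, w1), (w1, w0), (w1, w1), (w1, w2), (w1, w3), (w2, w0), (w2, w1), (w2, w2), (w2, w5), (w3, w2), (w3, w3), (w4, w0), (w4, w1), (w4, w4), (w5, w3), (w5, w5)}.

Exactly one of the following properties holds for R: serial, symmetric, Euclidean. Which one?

Serial: yes — every world has a successor (e.g. w0 R w0).
Symmetric: no — w1 R w3 but not w3 R w1.
Euclidean: no — w1 R w0 and w1 R w2, but not w0 R w2.
Only serial holds.

serial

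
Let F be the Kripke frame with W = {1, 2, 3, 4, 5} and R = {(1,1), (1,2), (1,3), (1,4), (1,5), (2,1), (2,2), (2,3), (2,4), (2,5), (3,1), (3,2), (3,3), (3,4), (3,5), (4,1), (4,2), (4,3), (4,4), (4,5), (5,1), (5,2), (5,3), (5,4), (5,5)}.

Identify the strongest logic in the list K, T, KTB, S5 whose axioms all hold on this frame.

Reflexive (axiom T): yes — every world is R-related to itself.
Symmetric (axiom B): yes — every pair in R has its reverse in R.
Euclidean (axiom 5): yes — any two successors of a common world are R-related.
So F validates K, T, KTB, S5. The strongest is S5.

S5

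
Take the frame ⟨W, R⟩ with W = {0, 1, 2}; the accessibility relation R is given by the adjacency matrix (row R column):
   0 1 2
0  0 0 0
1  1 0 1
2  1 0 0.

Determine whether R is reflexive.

Reflexive: no — 0 is not related to itself.

No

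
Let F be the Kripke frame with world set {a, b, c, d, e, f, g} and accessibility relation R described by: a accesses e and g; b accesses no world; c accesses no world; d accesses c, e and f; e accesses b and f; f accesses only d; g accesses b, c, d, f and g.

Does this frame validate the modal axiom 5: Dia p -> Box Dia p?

Axiom 5 corresponds to the accessibility relation being Euclidean.
Euclidean: no — a R e and a R g, but not e R g.

No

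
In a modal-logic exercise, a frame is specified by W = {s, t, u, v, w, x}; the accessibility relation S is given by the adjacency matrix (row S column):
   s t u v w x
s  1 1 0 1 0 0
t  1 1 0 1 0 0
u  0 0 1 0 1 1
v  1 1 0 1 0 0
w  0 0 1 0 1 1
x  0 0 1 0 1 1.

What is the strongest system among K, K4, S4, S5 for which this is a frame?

Transitive (axiom 4): yes — every two-step S-path is closed by a direct edge.
Reflexive (axiom T): yes — every world is S-related to itself.
Euclidean (axiom 5): yes — any two successors of a common world are S-related.
So F validates K, K4, S4, S5. The strongest is S5.

S5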